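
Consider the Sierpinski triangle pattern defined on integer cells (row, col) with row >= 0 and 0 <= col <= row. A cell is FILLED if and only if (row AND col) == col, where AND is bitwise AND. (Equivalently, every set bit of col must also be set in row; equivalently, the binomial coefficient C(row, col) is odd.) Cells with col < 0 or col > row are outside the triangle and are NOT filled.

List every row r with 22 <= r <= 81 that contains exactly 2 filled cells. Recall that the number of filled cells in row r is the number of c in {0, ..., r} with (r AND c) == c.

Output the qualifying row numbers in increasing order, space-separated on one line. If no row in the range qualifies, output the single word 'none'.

Row r has 2^popcount(r) filled cells, so we need popcount(r) = log2(2) = 1.
Scan r = 22..81 and keep those with exactly 1 one-bits:
r=22=10110 popcount=3 -> skip
r=23=10111 popcount=4 -> skip
r=24=11000 popcount=2 -> skip
r=25=11001 popcount=3 -> skip
r=26=11010 popcount=3 -> skip
r=27=11011 popcount=4 -> skip
r=28=11100 popcount=3 -> skip
r=29=11101 popcount=4 -> skip
r=30=11110 popcount=4 -> skip
r=31=11111 popcount=5 -> skip
r=32=100000 popcount=1 -> KEEP
r=33=100001 popcount=2 -> skip
r=34=100010 popcount=2 -> skip
r=35=100011 popcount=3 -> skip
r=36=100100 popcount=2 -> skip
r=37=100101 popcount=3 -> skip
r=38=100110 popcount=3 -> skip
r=39=100111 popcount=4 -> skip
r=40=101000 popcount=2 -> skip
r=41=101001 popcount=3 -> skip
r=42=101010 popcount=3 -> skip
r=43=101011 popcount=4 -> skip
r=44=101100 popcount=3 -> skip
r=45=101101 popcount=4 -> skip
r=46=101110 popcount=4 -> skip
r=47=101111 popcount=5 -> skip
r=48=110000 popcount=2 -> skip
r=49=110001 popcount=3 -> skip
r=50=110010 popcount=3 -> skip
r=51=110011 popcount=4 -> skip
r=52=110100 popcount=3 -> skip
r=53=110101 popcount=4 -> skip
r=54=110110 popcount=4 -> skip
r=55=110111 popcount=5 -> skip
r=56=111000 popcount=3 -> skip
r=57=111001 popcount=4 -> skip
r=58=111010 popcount=4 -> skip
r=59=111011 popcount=5 -> skip
r=60=111100 popcount=4 -> skip
r=61=111101 popcount=5 -> skip
r=62=111110 popcount=5 -> skip
r=63=111111 popcount=6 -> skip
r=64=1000000 popcount=1 -> KEEP
r=65=1000001 popcount=2 -> skip
r=66=1000010 popcount=2 -> skip
r=67=1000011 popcount=3 -> skip
r=68=1000100 popcount=2 -> skip
r=69=1000101 popcount=3 -> skip
r=70=1000110 popcount=3 -> skip
r=71=1000111 popcount=4 -> skip
r=72=1001000 popcount=2 -> skip
r=73=1001001 popcount=3 -> skip
r=74=1001010 popcount=3 -> skip
r=75=1001011 popcount=4 -> skip
r=76=1001100 popcount=3 -> skip
r=77=1001101 popcount=4 -> skip
r=78=1001110 popcount=4 -> skip
r=79=1001111 popcount=5 -> skip
r=80=1010000 popcount=2 -> skip
r=81=1010001 popcount=3 -> skip
Kept rows: 32 64

Answer: 32 64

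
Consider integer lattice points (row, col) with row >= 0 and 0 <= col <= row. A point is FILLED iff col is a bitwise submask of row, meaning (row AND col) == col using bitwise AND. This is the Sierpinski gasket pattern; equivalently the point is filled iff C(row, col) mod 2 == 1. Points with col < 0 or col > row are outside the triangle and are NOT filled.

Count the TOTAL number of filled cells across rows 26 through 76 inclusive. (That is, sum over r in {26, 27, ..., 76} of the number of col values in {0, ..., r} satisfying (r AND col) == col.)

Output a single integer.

Answer: 680

Derivation:
r26=11010 pc3: +8 =8
r27=11011 pc4: +16 =24
r28=11100 pc3: +8 =32
r29=11101 pc4: +16 =48
r30=11110 pc4: +16 =64
r31=11111 pc5: +32 =96
r32=100000 pc1: +2 =98
r33=100001 pc2: +4 =102
r34=100010 pc2: +4 =106
r35=100011 pc3: +8 =114
r36=100100 pc2: +4 =118
r37=100101 pc3: +8 =126
r38=100110 pc3: +8 =134
r39=100111 pc4: +16 =150
r40=101000 pc2: +4 =154
r41=101001 pc3: +8 =162
r42=101010 pc3: +8 =170
r43=101011 pc4: +16 =186
r44=101100 pc3: +8 =194
r45=101101 pc4: +16 =210
r46=101110 pc4: +16 =226
r47=101111 pc5: +32 =258
r48=110000 pc2: +4 =262
r49=110001 pc3: +8 =270
r50=110010 pc3: +8 =278
r51=110011 pc4: +16 =294
r52=110100 pc3: +8 =302
r53=110101 pc4: +16 =318
r54=110110 pc4: +16 =334
r55=110111 pc5: +32 =366
r56=111000 pc3: +8 =374
r57=111001 pc4: +16 =390
r58=111010 pc4: +16 =406
r59=111011 pc5: +32 =438
r60=111100 pc4: +16 =454
r61=111101 pc5: +32 =486
r62=111110 pc5: +32 =518
r63=111111 pc6: +64 =582
r64=1000000 pc1: +2 =584
r65=1000001 pc2: +4 =588
r66=1000010 pc2: +4 =592
r67=1000011 pc3: +8 =600
r68=1000100 pc2: +4 =604
r69=1000101 pc3: +8 =612
r70=1000110 pc3: +8 =620
r71=1000111 pc4: +16 =636
r72=1001000 pc2: +4 =640
r73=1001001 pc3: +8 =648
r74=1001010 pc3: +8 =656
r75=1001011 pc4: +16 =672
r76=1001100 pc3: +8 =680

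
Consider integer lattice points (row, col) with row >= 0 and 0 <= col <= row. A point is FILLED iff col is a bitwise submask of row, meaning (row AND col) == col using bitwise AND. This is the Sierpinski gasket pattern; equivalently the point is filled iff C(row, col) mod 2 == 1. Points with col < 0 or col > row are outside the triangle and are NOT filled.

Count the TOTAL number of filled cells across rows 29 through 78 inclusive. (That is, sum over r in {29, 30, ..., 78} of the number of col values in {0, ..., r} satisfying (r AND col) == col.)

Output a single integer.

Answer: 680

Derivation:
r29=11101 pc4: +16 =16
r30=11110 pc4: +16 =32
r31=11111 pc5: +32 =64
r32=100000 pc1: +2 =66
r33=100001 pc2: +4 =70
r34=100010 pc2: +4 =74
r35=100011 pc3: +8 =82
r36=100100 pc2: +4 =86
r37=100101 pc3: +8 =94
r38=100110 pc3: +8 =102
r39=100111 pc4: +16 =118
r40=101000 pc2: +4 =122
r41=101001 pc3: +8 =130
r42=101010 pc3: +8 =138
r43=101011 pc4: +16 =154
r44=101100 pc3: +8 =162
r45=101101 pc4: +16 =178
r46=101110 pc4: +16 =194
r47=101111 pc5: +32 =226
r48=110000 pc2: +4 =230
r49=110001 pc3: +8 =238
r50=110010 pc3: +8 =246
r51=110011 pc4: +16 =262
r52=110100 pc3: +8 =270
r53=110101 pc4: +16 =286
r54=110110 pc4: +16 =302
r55=110111 pc5: +32 =334
r56=111000 pc3: +8 =342
r57=111001 pc4: +16 =358
r58=111010 pc4: +16 =374
r59=111011 pc5: +32 =406
r60=111100 pc4: +16 =422
r61=111101 pc5: +32 =454
r62=111110 pc5: +32 =486
r63=111111 pc6: +64 =550
r64=1000000 pc1: +2 =552
r65=1000001 pc2: +4 =556
r66=1000010 pc2: +4 =560
r67=1000011 pc3: +8 =568
r68=1000100 pc2: +4 =572
r69=1000101 pc3: +8 =580
r70=1000110 pc3: +8 =588
r71=1000111 pc4: +16 =604
r72=1001000 pc2: +4 =608
r73=1001001 pc3: +8 =616
r74=1001010 pc3: +8 =624
r75=1001011 pc4: +16 =640
r76=1001100 pc3: +8 =648
r77=1001101 pc4: +16 =664
r78=1001110 pc4: +16 =680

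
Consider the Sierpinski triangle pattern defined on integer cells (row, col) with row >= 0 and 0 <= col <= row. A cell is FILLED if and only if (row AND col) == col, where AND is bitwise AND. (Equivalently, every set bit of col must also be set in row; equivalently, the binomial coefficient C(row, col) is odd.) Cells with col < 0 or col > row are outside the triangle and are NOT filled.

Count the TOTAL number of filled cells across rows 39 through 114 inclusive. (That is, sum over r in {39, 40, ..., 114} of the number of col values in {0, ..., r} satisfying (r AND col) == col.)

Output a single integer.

Answer: 1298

Derivation:
r39=100111 pc4: +16 =16
r40=101000 pc2: +4 =20
r41=101001 pc3: +8 =28
r42=101010 pc3: +8 =36
r43=101011 pc4: +16 =52
r44=101100 pc3: +8 =60
r45=101101 pc4: +16 =76
r46=101110 pc4: +16 =92
r47=101111 pc5: +32 =124
r48=110000 pc2: +4 =128
r49=110001 pc3: +8 =136
r50=110010 pc3: +8 =144
r51=110011 pc4: +16 =160
r52=110100 pc3: +8 =168
r53=110101 pc4: +16 =184
r54=110110 pc4: +16 =200
r55=110111 pc5: +32 =232
r56=111000 pc3: +8 =240
r57=111001 pc4: +16 =256
r58=111010 pc4: +16 =272
r59=111011 pc5: +32 =304
r60=111100 pc4: +16 =320
r61=111101 pc5: +32 =352
r62=111110 pc5: +32 =384
r63=111111 pc6: +64 =448
r64=1000000 pc1: +2 =450
r65=1000001 pc2: +4 =454
r66=1000010 pc2: +4 =458
r67=1000011 pc3: +8 =466
r68=1000100 pc2: +4 =470
r69=1000101 pc3: +8 =478
r70=1000110 pc3: +8 =486
r71=1000111 pc4: +16 =502
r72=1001000 pc2: +4 =506
r73=1001001 pc3: +8 =514
r74=1001010 pc3: +8 =522
r75=1001011 pc4: +16 =538
r76=1001100 pc3: +8 =546
r77=1001101 pc4: +16 =562
r78=1001110 pc4: +16 =578
r79=1001111 pc5: +32 =610
r80=1010000 pc2: +4 =614
r81=1010001 pc3: +8 =622
r82=1010010 pc3: +8 =630
r83=1010011 pc4: +16 =646
r84=1010100 pc3: +8 =654
r85=1010101 pc4: +16 =670
r86=1010110 pc4: +16 =686
r87=1010111 pc5: +32 =718
r88=1011000 pc3: +8 =726
r89=1011001 pc4: +16 =742
r90=1011010 pc4: +16 =758
r91=1011011 pc5: +32 =790
r92=1011100 pc4: +16 =806
r93=1011101 pc5: +32 =838
r94=1011110 pc5: +32 =870
r95=1011111 pc6: +64 =934
r96=1100000 pc2: +4 =938
r97=1100001 pc3: +8 =946
r98=1100010 pc3: +8 =954
r99=1100011 pc4: +16 =970
r100=1100100 pc3: +8 =978
r101=1100101 pc4: +16 =994
r102=1100110 pc4: +16 =1010
r103=1100111 pc5: +32 =1042
r104=1101000 pc3: +8 =1050
r105=1101001 pc4: +16 =1066
r106=1101010 pc4: +16 =1082
r107=1101011 pc5: +32 =1114
r108=1101100 pc4: +16 =1130
r109=1101101 pc5: +32 =1162
r110=1101110 pc5: +32 =1194
r111=1101111 pc6: +64 =1258
r112=1110000 pc3: +8 =1266
r113=1110001 pc4: +16 =1282
r114=1110010 pc4: +16 =1298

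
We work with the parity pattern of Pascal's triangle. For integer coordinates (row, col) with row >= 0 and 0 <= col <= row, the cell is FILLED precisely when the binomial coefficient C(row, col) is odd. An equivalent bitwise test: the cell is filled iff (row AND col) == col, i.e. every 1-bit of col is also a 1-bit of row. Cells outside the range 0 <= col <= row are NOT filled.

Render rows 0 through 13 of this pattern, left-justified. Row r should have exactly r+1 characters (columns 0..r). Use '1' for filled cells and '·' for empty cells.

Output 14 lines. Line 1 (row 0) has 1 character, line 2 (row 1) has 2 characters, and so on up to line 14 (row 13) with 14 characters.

Answer: 1
11
1·1
1111
1···1
11··11
1·1·1·1
11111111
1·······1
11······11
1·1·····1·1
1111····1111
1···1···1···1
11··11··11··11

Derivation:
r0=0: 1
r1=1: 11
r2=10: 1·1
r3=11: 1111
r4=100: 1···1
r5=101: 11··11
r6=110: 1·1·1·1
r7=111: 11111111
r8=1000: 1·······1
r9=1001: 11······11
r10=1010: 1·1·····1·1
r11=1011: 1111····1111
r12=1100: 1···1···1···1
r13=1101: 11··11··11··11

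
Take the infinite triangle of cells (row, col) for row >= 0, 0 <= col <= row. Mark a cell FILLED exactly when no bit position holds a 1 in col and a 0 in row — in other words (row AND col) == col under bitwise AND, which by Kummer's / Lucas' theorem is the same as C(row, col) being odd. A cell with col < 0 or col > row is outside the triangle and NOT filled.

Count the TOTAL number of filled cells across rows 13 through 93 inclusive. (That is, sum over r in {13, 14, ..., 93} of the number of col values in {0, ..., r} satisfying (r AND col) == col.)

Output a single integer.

r13=1101 pc3: +8 =8
r14=1110 pc3: +8 =16
r15=1111 pc4: +16 =32
r16=10000 pc1: +2 =34
r17=10001 pc2: +4 =38
r18=10010 pc2: +4 =42
r19=10011 pc3: +8 =50
r20=10100 pc2: +4 =54
r21=10101 pc3: +8 =62
r22=10110 pc3: +8 =70
r23=10111 pc4: +16 =86
r24=11000 pc2: +4 =90
r25=11001 pc3: +8 =98
r26=11010 pc3: +8 =106
r27=11011 pc4: +16 =122
r28=11100 pc3: +8 =130
r29=11101 pc4: +16 =146
r30=11110 pc4: +16 =162
r31=11111 pc5: +32 =194
r32=100000 pc1: +2 =196
r33=100001 pc2: +4 =200
r34=100010 pc2: +4 =204
r35=100011 pc3: +8 =212
r36=100100 pc2: +4 =216
r37=100101 pc3: +8 =224
r38=100110 pc3: +8 =232
r39=100111 pc4: +16 =248
r40=101000 pc2: +4 =252
r41=101001 pc3: +8 =260
r42=101010 pc3: +8 =268
r43=101011 pc4: +16 =284
r44=101100 pc3: +8 =292
r45=101101 pc4: +16 =308
r46=101110 pc4: +16 =324
r47=101111 pc5: +32 =356
r48=110000 pc2: +4 =360
r49=110001 pc3: +8 =368
r50=110010 pc3: +8 =376
r51=110011 pc4: +16 =392
r52=110100 pc3: +8 =400
r53=110101 pc4: +16 =416
r54=110110 pc4: +16 =432
r55=110111 pc5: +32 =464
r56=111000 pc3: +8 =472
r57=111001 pc4: +16 =488
r58=111010 pc4: +16 =504
r59=111011 pc5: +32 =536
r60=111100 pc4: +16 =552
r61=111101 pc5: +32 =584
r62=111110 pc5: +32 =616
r63=111111 pc6: +64 =680
r64=1000000 pc1: +2 =682
r65=1000001 pc2: +4 =686
r66=1000010 pc2: +4 =690
r67=1000011 pc3: +8 =698
r68=1000100 pc2: +4 =702
r69=1000101 pc3: +8 =710
r70=1000110 pc3: +8 =718
r71=1000111 pc4: +16 =734
r72=1001000 pc2: +4 =738
r73=1001001 pc3: +8 =746
r74=1001010 pc3: +8 =754
r75=1001011 pc4: +16 =770
r76=1001100 pc3: +8 =778
r77=1001101 pc4: +16 =794
r78=1001110 pc4: +16 =810
r79=1001111 pc5: +32 =842
r80=1010000 pc2: +4 =846
r81=1010001 pc3: +8 =854
r82=1010010 pc3: +8 =862
r83=1010011 pc4: +16 =878
r84=1010100 pc3: +8 =886
r85=1010101 pc4: +16 =902
r86=1010110 pc4: +16 =918
r87=1010111 pc5: +32 =950
r88=1011000 pc3: +8 =958
r89=1011001 pc4: +16 =974
r90=1011010 pc4: +16 =990
r91=1011011 pc5: +32 =1022
r92=1011100 pc4: +16 =1038
r93=1011101 pc5: +32 =1070

Answer: 1070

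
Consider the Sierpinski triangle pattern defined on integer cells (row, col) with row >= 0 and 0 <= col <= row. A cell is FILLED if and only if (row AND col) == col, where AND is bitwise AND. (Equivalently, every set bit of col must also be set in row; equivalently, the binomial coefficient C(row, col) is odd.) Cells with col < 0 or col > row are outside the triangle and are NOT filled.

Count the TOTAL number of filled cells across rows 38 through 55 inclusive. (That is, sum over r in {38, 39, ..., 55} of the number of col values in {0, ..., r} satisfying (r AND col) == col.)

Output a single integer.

Answer: 240

Derivation:
r38=100110 pc3: +8 =8
r39=100111 pc4: +16 =24
r40=101000 pc2: +4 =28
r41=101001 pc3: +8 =36
r42=101010 pc3: +8 =44
r43=101011 pc4: +16 =60
r44=101100 pc3: +8 =68
r45=101101 pc4: +16 =84
r46=101110 pc4: +16 =100
r47=101111 pc5: +32 =132
r48=110000 pc2: +4 =136
r49=110001 pc3: +8 =144
r50=110010 pc3: +8 =152
r51=110011 pc4: +16 =168
r52=110100 pc3: +8 =176
r53=110101 pc4: +16 =192
r54=110110 pc4: +16 =208
r55=110111 pc5: +32 =240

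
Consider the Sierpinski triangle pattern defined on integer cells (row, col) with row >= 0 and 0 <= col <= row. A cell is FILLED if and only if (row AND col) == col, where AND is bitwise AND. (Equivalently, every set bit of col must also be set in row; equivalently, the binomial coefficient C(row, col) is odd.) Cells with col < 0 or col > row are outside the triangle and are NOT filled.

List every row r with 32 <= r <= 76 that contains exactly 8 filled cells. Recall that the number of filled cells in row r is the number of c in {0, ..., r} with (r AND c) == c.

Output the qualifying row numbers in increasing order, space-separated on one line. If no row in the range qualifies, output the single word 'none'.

Answer: 35 37 38 41 42 44 49 50 52 56 67 69 70 73 74 76

Derivation:
Row r has 2^popcount(r) filled cells, so we need popcount(r) = log2(8) = 3.
Scan r = 32..76 and keep those with exactly 3 one-bits:
r=32=100000 popcount=1 -> skip
r=33=100001 popcount=2 -> skip
r=34=100010 popcount=2 -> skip
r=35=100011 popcount=3 -> KEEP
r=36=100100 popcount=2 -> skip
r=37=100101 popcount=3 -> KEEP
r=38=100110 popcount=3 -> KEEP
r=39=100111 popcount=4 -> skip
r=40=101000 popcount=2 -> skip
r=41=101001 popcount=3 -> KEEP
r=42=101010 popcount=3 -> KEEP
r=43=101011 popcount=4 -> skip
r=44=101100 popcount=3 -> KEEP
r=45=101101 popcount=4 -> skip
r=46=101110 popcount=4 -> skip
r=47=101111 popcount=5 -> skip
r=48=110000 popcount=2 -> skip
r=49=110001 popcount=3 -> KEEP
r=50=110010 popcount=3 -> KEEP
r=51=110011 popcount=4 -> skip
r=52=110100 popcount=3 -> KEEP
r=53=110101 popcount=4 -> skip
r=54=110110 popcount=4 -> skip
r=55=110111 popcount=5 -> skip
r=56=111000 popcount=3 -> KEEP
r=57=111001 popcount=4 -> skip
r=58=111010 popcount=4 -> skip
r=59=111011 popcount=5 -> skip
r=60=111100 popcount=4 -> skip
r=61=111101 popcount=5 -> skip
r=62=111110 popcount=5 -> skip
r=63=111111 popcount=6 -> skip
r=64=1000000 popcount=1 -> skip
r=65=1000001 popcount=2 -> skip
r=66=1000010 popcount=2 -> skip
r=67=1000011 popcount=3 -> KEEP
r=68=1000100 popcount=2 -> skip
r=69=1000101 popcount=3 -> KEEP
r=70=1000110 popcount=3 -> KEEP
r=71=1000111 popcount=4 -> skip
r=72=1001000 popcount=2 -> skip
r=73=1001001 popcount=3 -> KEEP
r=74=1001010 popcount=3 -> KEEP
r=75=1001011 popcount=4 -> skip
r=76=1001100 popcount=3 -> KEEP
Kept rows: 35 37 38 41 42 44 49 50 52 56 67 69 70 73 74 76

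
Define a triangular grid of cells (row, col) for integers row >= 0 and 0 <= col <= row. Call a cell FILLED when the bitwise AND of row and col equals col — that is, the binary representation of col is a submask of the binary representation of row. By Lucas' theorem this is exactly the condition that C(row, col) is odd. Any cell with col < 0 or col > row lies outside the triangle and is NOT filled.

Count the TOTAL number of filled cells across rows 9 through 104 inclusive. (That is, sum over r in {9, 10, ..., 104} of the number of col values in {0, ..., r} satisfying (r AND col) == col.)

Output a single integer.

r9=1001 pc2: +4 =4
r10=1010 pc2: +4 =8
r11=1011 pc3: +8 =16
r12=1100 pc2: +4 =20
r13=1101 pc3: +8 =28
r14=1110 pc3: +8 =36
r15=1111 pc4: +16 =52
r16=10000 pc1: +2 =54
r17=10001 pc2: +4 =58
r18=10010 pc2: +4 =62
r19=10011 pc3: +8 =70
r20=10100 pc2: +4 =74
r21=10101 pc3: +8 =82
r22=10110 pc3: +8 =90
r23=10111 pc4: +16 =106
r24=11000 pc2: +4 =110
r25=11001 pc3: +8 =118
r26=11010 pc3: +8 =126
r27=11011 pc4: +16 =142
r28=11100 pc3: +8 =150
r29=11101 pc4: +16 =166
r30=11110 pc4: +16 =182
r31=11111 pc5: +32 =214
r32=100000 pc1: +2 =216
r33=100001 pc2: +4 =220
r34=100010 pc2: +4 =224
r35=100011 pc3: +8 =232
r36=100100 pc2: +4 =236
r37=100101 pc3: +8 =244
r38=100110 pc3: +8 =252
r39=100111 pc4: +16 =268
r40=101000 pc2: +4 =272
r41=101001 pc3: +8 =280
r42=101010 pc3: +8 =288
r43=101011 pc4: +16 =304
r44=101100 pc3: +8 =312
r45=101101 pc4: +16 =328
r46=101110 pc4: +16 =344
r47=101111 pc5: +32 =376
r48=110000 pc2: +4 =380
r49=110001 pc3: +8 =388
r50=110010 pc3: +8 =396
r51=110011 pc4: +16 =412
r52=110100 pc3: +8 =420
r53=110101 pc4: +16 =436
r54=110110 pc4: +16 =452
r55=110111 pc5: +32 =484
r56=111000 pc3: +8 =492
r57=111001 pc4: +16 =508
r58=111010 pc4: +16 =524
r59=111011 pc5: +32 =556
r60=111100 pc4: +16 =572
r61=111101 pc5: +32 =604
r62=111110 pc5: +32 =636
r63=111111 pc6: +64 =700
r64=1000000 pc1: +2 =702
r65=1000001 pc2: +4 =706
r66=1000010 pc2: +4 =710
r67=1000011 pc3: +8 =718
r68=1000100 pc2: +4 =722
r69=1000101 pc3: +8 =730
r70=1000110 pc3: +8 =738
r71=1000111 pc4: +16 =754
r72=1001000 pc2: +4 =758
r73=1001001 pc3: +8 =766
r74=1001010 pc3: +8 =774
r75=1001011 pc4: +16 =790
r76=1001100 pc3: +8 =798
r77=1001101 pc4: +16 =814
r78=1001110 pc4: +16 =830
r79=1001111 pc5: +32 =862
r80=1010000 pc2: +4 =866
r81=1010001 pc3: +8 =874
r82=1010010 pc3: +8 =882
r83=1010011 pc4: +16 =898
r84=1010100 pc3: +8 =906
r85=1010101 pc4: +16 =922
r86=1010110 pc4: +16 =938
r87=1010111 pc5: +32 =970
r88=1011000 pc3: +8 =978
r89=1011001 pc4: +16 =994
r90=1011010 pc4: +16 =1010
r91=1011011 pc5: +32 =1042
r92=1011100 pc4: +16 =1058
r93=1011101 pc5: +32 =1090
r94=1011110 pc5: +32 =1122
r95=1011111 pc6: +64 =1186
r96=1100000 pc2: +4 =1190
r97=1100001 pc3: +8 =1198
r98=1100010 pc3: +8 =1206
r99=1100011 pc4: +16 =1222
r100=1100100 pc3: +8 =1230
r101=1100101 pc4: +16 =1246
r102=1100110 pc4: +16 =1262
r103=1100111 pc5: +32 =1294
r104=1101000 pc3: +8 =1302

Answer: 1302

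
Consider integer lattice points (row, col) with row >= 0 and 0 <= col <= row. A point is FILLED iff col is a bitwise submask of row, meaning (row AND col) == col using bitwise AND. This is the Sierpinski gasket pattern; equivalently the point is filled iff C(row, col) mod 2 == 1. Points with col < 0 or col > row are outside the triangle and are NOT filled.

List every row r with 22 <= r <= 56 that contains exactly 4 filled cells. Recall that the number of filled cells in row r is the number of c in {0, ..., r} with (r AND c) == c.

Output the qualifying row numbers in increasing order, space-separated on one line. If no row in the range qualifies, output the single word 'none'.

Answer: 24 33 34 36 40 48

Derivation:
Row r has 2^popcount(r) filled cells, so we need popcount(r) = log2(4) = 2.
Scan r = 22..56 and keep those with exactly 2 one-bits:
r=22=10110 popcount=3 -> skip
r=23=10111 popcount=4 -> skip
r=24=11000 popcount=2 -> KEEP
r=25=11001 popcount=3 -> skip
r=26=11010 popcount=3 -> skip
r=27=11011 popcount=4 -> skip
r=28=11100 popcount=3 -> skip
r=29=11101 popcount=4 -> skip
r=30=11110 popcount=4 -> skip
r=31=11111 popcount=5 -> skip
r=32=100000 popcount=1 -> skip
r=33=100001 popcount=2 -> KEEP
r=34=100010 popcount=2 -> KEEP
r=35=100011 popcount=3 -> skip
r=36=100100 popcount=2 -> KEEP
r=37=100101 popcount=3 -> skip
r=38=100110 popcount=3 -> skip
r=39=100111 popcount=4 -> skip
r=40=101000 popcount=2 -> KEEP
r=41=101001 popcount=3 -> skip
r=42=101010 popcount=3 -> skip
r=43=101011 popcount=4 -> skip
r=44=101100 popcount=3 -> skip
r=45=101101 popcount=4 -> skip
r=46=101110 popcount=4 -> skip
r=47=101111 popcount=5 -> skip
r=48=110000 popcount=2 -> KEEP
r=49=110001 popcount=3 -> skip
r=50=110010 popcount=3 -> skip
r=51=110011 popcount=4 -> skip
r=52=110100 popcount=3 -> skip
r=53=110101 popcount=4 -> skip
r=54=110110 popcount=4 -> skip
r=55=110111 popcount=5 -> skip
r=56=111000 popcount=3 -> skip
Kept rows: 24 33 34 36 40 48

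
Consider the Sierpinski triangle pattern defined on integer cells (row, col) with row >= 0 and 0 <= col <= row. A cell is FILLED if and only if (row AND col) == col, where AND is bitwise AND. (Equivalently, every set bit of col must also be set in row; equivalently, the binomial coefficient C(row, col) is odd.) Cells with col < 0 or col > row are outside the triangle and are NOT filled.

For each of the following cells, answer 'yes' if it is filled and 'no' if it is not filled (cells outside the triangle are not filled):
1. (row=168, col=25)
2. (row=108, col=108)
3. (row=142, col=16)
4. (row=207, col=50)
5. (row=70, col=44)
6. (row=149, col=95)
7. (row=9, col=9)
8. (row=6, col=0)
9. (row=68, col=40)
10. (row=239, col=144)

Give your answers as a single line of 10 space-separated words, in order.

Answer: no yes no no no no yes yes no no

Derivation:
(168,25): row=0b10101000, col=0b11001, row AND col = 0b1000 = 8; 8 != 25 -> empty
(108,108): row=0b1101100, col=0b1101100, row AND col = 0b1101100 = 108; 108 == 108 -> filled
(142,16): row=0b10001110, col=0b10000, row AND col = 0b0 = 0; 0 != 16 -> empty
(207,50): row=0b11001111, col=0b110010, row AND col = 0b10 = 2; 2 != 50 -> empty
(70,44): row=0b1000110, col=0b101100, row AND col = 0b100 = 4; 4 != 44 -> empty
(149,95): row=0b10010101, col=0b1011111, row AND col = 0b10101 = 21; 21 != 95 -> empty
(9,9): row=0b1001, col=0b1001, row AND col = 0b1001 = 9; 9 == 9 -> filled
(6,0): row=0b110, col=0b0, row AND col = 0b0 = 0; 0 == 0 -> filled
(68,40): row=0b1000100, col=0b101000, row AND col = 0b0 = 0; 0 != 40 -> empty
(239,144): row=0b11101111, col=0b10010000, row AND col = 0b10000000 = 128; 128 != 144 -> empty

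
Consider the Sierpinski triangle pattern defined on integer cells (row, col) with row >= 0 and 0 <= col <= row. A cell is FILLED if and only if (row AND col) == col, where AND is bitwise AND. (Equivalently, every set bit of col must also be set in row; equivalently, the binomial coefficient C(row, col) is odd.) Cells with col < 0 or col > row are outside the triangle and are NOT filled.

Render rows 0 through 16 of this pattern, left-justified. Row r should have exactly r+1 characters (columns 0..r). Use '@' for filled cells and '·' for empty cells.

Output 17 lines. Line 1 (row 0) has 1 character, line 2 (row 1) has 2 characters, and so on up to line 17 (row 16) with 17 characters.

r0=0: @
r1=1: @@
r2=10: @·@
r3=11: @@@@
r4=100: @···@
r5=101: @@··@@
r6=110: @·@·@·@
r7=111: @@@@@@@@
r8=1000: @·······@
r9=1001: @@······@@
r10=1010: @·@·····@·@
r11=1011: @@@@····@@@@
r12=1100: @···@···@···@
r13=1101: @@··@@··@@··@@
r14=1110: @·@·@·@·@·@·@·@
r15=1111: @@@@@@@@@@@@@@@@
r16=10000: @···············@

Answer: @
@@
@·@
@@@@
@···@
@@··@@
@·@·@·@
@@@@@@@@
@·······@
@@······@@
@·@·····@·@
@@@@····@@@@
@···@···@···@
@@··@@··@@··@@
@·@·@·@·@·@·@·@
@@@@@@@@@@@@@@@@
@···············@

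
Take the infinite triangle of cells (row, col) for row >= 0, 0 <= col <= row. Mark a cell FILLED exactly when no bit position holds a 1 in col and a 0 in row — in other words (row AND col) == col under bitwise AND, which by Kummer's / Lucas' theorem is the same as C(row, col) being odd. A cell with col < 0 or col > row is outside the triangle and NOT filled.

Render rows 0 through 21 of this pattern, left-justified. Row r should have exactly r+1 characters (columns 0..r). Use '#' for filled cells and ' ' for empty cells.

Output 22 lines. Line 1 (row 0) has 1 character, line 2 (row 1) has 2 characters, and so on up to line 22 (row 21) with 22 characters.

r0=0: #
r1=1: ##
r2=10: # #
r3=11: ####
r4=100: #   #
r5=101: ##  ##
r6=110: # # # #
r7=111: ########
r8=1000: #       #
r9=1001: ##      ##
r10=1010: # #     # #
r11=1011: ####    ####
r12=1100: #   #   #   #
r13=1101: ##  ##  ##  ##
r14=1110: # # # # # # # #
r15=1111: ################
r16=10000: #               #
r17=10001: ##              ##
r18=10010: # #             # #
r19=10011: ####            ####
r20=10100: #   #           #   #
r21=10101: ##  ##          ##  ##

Answer: #
##
# #
####
#   #
##  ##
# # # #
########
#       #
##      ##
# #     # #
####    ####
#   #   #   #
##  ##  ##  ##
# # # # # # # #
################
#               #
##              ##
# #             # #
####            ####
#   #           #   #
##  ##          ##  ##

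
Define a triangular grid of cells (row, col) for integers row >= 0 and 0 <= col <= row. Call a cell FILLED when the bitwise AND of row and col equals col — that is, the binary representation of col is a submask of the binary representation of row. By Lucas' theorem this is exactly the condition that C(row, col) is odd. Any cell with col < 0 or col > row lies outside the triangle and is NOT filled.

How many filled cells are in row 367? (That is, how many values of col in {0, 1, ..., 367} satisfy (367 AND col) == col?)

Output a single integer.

Answer: 128

Derivation:
367 in binary = 101101111
popcount(367) = number of 1-bits in 101101111 = 7
A col c satisfies (367 AND c) == c iff every set bit of c is also set in 367; each of the 7 set bits of 367 can independently be on or off in c.
count = 2^7 = 128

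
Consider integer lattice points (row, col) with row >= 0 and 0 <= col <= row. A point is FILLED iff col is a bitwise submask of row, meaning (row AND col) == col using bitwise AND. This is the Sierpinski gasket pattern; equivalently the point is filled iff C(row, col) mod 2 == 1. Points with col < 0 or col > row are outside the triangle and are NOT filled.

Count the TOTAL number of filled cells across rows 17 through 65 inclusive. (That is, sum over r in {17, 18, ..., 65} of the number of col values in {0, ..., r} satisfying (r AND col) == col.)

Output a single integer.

r17=10001 pc2: +4 =4
r18=10010 pc2: +4 =8
r19=10011 pc3: +8 =16
r20=10100 pc2: +4 =20
r21=10101 pc3: +8 =28
r22=10110 pc3: +8 =36
r23=10111 pc4: +16 =52
r24=11000 pc2: +4 =56
r25=11001 pc3: +8 =64
r26=11010 pc3: +8 =72
r27=11011 pc4: +16 =88
r28=11100 pc3: +8 =96
r29=11101 pc4: +16 =112
r30=11110 pc4: +16 =128
r31=11111 pc5: +32 =160
r32=100000 pc1: +2 =162
r33=100001 pc2: +4 =166
r34=100010 pc2: +4 =170
r35=100011 pc3: +8 =178
r36=100100 pc2: +4 =182
r37=100101 pc3: +8 =190
r38=100110 pc3: +8 =198
r39=100111 pc4: +16 =214
r40=101000 pc2: +4 =218
r41=101001 pc3: +8 =226
r42=101010 pc3: +8 =234
r43=101011 pc4: +16 =250
r44=101100 pc3: +8 =258
r45=101101 pc4: +16 =274
r46=101110 pc4: +16 =290
r47=101111 pc5: +32 =322
r48=110000 pc2: +4 =326
r49=110001 pc3: +8 =334
r50=110010 pc3: +8 =342
r51=110011 pc4: +16 =358
r52=110100 pc3: +8 =366
r53=110101 pc4: +16 =382
r54=110110 pc4: +16 =398
r55=110111 pc5: +32 =430
r56=111000 pc3: +8 =438
r57=111001 pc4: +16 =454
r58=111010 pc4: +16 =470
r59=111011 pc5: +32 =502
r60=111100 pc4: +16 =518
r61=111101 pc5: +32 =550
r62=111110 pc5: +32 =582
r63=111111 pc6: +64 =646
r64=1000000 pc1: +2 =648
r65=1000001 pc2: +4 =652

Answer: 652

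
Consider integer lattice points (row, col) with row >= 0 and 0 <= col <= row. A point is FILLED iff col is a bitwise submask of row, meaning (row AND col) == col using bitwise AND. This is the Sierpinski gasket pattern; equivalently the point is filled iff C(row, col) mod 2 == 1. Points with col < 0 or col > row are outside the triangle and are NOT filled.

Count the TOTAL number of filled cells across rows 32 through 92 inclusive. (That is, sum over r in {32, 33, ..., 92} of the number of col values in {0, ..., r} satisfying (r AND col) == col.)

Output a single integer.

Answer: 844

Derivation:
r32=100000 pc1: +2 =2
r33=100001 pc2: +4 =6
r34=100010 pc2: +4 =10
r35=100011 pc3: +8 =18
r36=100100 pc2: +4 =22
r37=100101 pc3: +8 =30
r38=100110 pc3: +8 =38
r39=100111 pc4: +16 =54
r40=101000 pc2: +4 =58
r41=101001 pc3: +8 =66
r42=101010 pc3: +8 =74
r43=101011 pc4: +16 =90
r44=101100 pc3: +8 =98
r45=101101 pc4: +16 =114
r46=101110 pc4: +16 =130
r47=101111 pc5: +32 =162
r48=110000 pc2: +4 =166
r49=110001 pc3: +8 =174
r50=110010 pc3: +8 =182
r51=110011 pc4: +16 =198
r52=110100 pc3: +8 =206
r53=110101 pc4: +16 =222
r54=110110 pc4: +16 =238
r55=110111 pc5: +32 =270
r56=111000 pc3: +8 =278
r57=111001 pc4: +16 =294
r58=111010 pc4: +16 =310
r59=111011 pc5: +32 =342
r60=111100 pc4: +16 =358
r61=111101 pc5: +32 =390
r62=111110 pc5: +32 =422
r63=111111 pc6: +64 =486
r64=1000000 pc1: +2 =488
r65=1000001 pc2: +4 =492
r66=1000010 pc2: +4 =496
r67=1000011 pc3: +8 =504
r68=1000100 pc2: +4 =508
r69=1000101 pc3: +8 =516
r70=1000110 pc3: +8 =524
r71=1000111 pc4: +16 =540
r72=1001000 pc2: +4 =544
r73=1001001 pc3: +8 =552
r74=1001010 pc3: +8 =560
r75=1001011 pc4: +16 =576
r76=1001100 pc3: +8 =584
r77=1001101 pc4: +16 =600
r78=1001110 pc4: +16 =616
r79=1001111 pc5: +32 =648
r80=1010000 pc2: +4 =652
r81=1010001 pc3: +8 =660
r82=1010010 pc3: +8 =668
r83=1010011 pc4: +16 =684
r84=1010100 pc3: +8 =692
r85=1010101 pc4: +16 =708
r86=1010110 pc4: +16 =724
r87=1010111 pc5: +32 =756
r88=1011000 pc3: +8 =764
r89=1011001 pc4: +16 =780
r90=1011010 pc4: +16 =796
r91=1011011 pc5: +32 =828
r92=1011100 pc4: +16 =844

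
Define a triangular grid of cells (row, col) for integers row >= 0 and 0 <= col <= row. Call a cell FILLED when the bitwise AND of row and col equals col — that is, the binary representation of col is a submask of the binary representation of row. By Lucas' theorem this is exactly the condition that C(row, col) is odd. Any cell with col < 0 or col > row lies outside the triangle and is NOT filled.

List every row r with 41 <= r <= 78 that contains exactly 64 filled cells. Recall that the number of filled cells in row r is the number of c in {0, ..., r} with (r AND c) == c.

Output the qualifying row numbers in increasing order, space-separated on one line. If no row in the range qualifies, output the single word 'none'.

Row r has 2^popcount(r) filled cells, so we need popcount(r) = log2(64) = 6.
Scan r = 41..78 and keep those with exactly 6 one-bits:
r=41=101001 popcount=3 -> skip
r=42=101010 popcount=3 -> skip
r=43=101011 popcount=4 -> skip
r=44=101100 popcount=3 -> skip
r=45=101101 popcount=4 -> skip
r=46=101110 popcount=4 -> skip
r=47=101111 popcount=5 -> skip
r=48=110000 popcount=2 -> skip
r=49=110001 popcount=3 -> skip
r=50=110010 popcount=3 -> skip
r=51=110011 popcount=4 -> skip
r=52=110100 popcount=3 -> skip
r=53=110101 popcount=4 -> skip
r=54=110110 popcount=4 -> skip
r=55=110111 popcount=5 -> skip
r=56=111000 popcount=3 -> skip
r=57=111001 popcount=4 -> skip
r=58=111010 popcount=4 -> skip
r=59=111011 popcount=5 -> skip
r=60=111100 popcount=4 -> skip
r=61=111101 popcount=5 -> skip
r=62=111110 popcount=5 -> skip
r=63=111111 popcount=6 -> KEEP
r=64=1000000 popcount=1 -> skip
r=65=1000001 popcount=2 -> skip
r=66=1000010 popcount=2 -> skip
r=67=1000011 popcount=3 -> skip
r=68=1000100 popcount=2 -> skip
r=69=1000101 popcount=3 -> skip
r=70=1000110 popcount=3 -> skip
r=71=1000111 popcount=4 -> skip
r=72=1001000 popcount=2 -> skip
r=73=1001001 popcount=3 -> skip
r=74=1001010 popcount=3 -> skip
r=75=1001011 popcount=4 -> skip
r=76=1001100 popcount=3 -> skip
r=77=1001101 popcount=4 -> skip
r=78=1001110 popcount=4 -> skip
Kept rows: 63

Answer: 63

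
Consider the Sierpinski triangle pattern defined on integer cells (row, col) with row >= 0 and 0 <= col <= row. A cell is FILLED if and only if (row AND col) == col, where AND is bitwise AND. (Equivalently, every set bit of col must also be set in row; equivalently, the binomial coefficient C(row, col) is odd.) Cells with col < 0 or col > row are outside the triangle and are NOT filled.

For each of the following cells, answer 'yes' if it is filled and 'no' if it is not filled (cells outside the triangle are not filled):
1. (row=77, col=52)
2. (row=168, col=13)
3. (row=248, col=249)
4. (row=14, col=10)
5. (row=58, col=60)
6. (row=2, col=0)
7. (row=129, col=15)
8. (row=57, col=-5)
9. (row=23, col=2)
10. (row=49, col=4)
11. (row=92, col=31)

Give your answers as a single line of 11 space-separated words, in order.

(77,52): row=0b1001101, col=0b110100, row AND col = 0b100 = 4; 4 != 52 -> empty
(168,13): row=0b10101000, col=0b1101, row AND col = 0b1000 = 8; 8 != 13 -> empty
(248,249): col outside [0, 248] -> not filled
(14,10): row=0b1110, col=0b1010, row AND col = 0b1010 = 10; 10 == 10 -> filled
(58,60): col outside [0, 58] -> not filled
(2,0): row=0b10, col=0b0, row AND col = 0b0 = 0; 0 == 0 -> filled
(129,15): row=0b10000001, col=0b1111, row AND col = 0b1 = 1; 1 != 15 -> empty
(57,-5): col outside [0, 57] -> not filled
(23,2): row=0b10111, col=0b10, row AND col = 0b10 = 2; 2 == 2 -> filled
(49,4): row=0b110001, col=0b100, row AND col = 0b0 = 0; 0 != 4 -> empty
(92,31): row=0b1011100, col=0b11111, row AND col = 0b11100 = 28; 28 != 31 -> empty

Answer: no no no yes no yes no no yes no no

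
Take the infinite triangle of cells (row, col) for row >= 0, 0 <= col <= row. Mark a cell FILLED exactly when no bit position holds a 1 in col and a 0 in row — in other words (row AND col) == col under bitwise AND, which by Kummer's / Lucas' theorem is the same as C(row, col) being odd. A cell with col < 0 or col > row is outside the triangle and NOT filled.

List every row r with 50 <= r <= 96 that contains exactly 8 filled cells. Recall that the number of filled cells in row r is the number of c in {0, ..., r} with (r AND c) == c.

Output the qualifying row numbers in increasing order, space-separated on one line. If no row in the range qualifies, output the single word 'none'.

Row r has 2^popcount(r) filled cells, so we need popcount(r) = log2(8) = 3.
Scan r = 50..96 and keep those with exactly 3 one-bits:
r=50=110010 popcount=3 -> KEEP
r=51=110011 popcount=4 -> skip
r=52=110100 popcount=3 -> KEEP
r=53=110101 popcount=4 -> skip
r=54=110110 popcount=4 -> skip
r=55=110111 popcount=5 -> skip
r=56=111000 popcount=3 -> KEEP
r=57=111001 popcount=4 -> skip
r=58=111010 popcount=4 -> skip
r=59=111011 popcount=5 -> skip
r=60=111100 popcount=4 -> skip
r=61=111101 popcount=5 -> skip
r=62=111110 popcount=5 -> skip
r=63=111111 popcount=6 -> skip
r=64=1000000 popcount=1 -> skip
r=65=1000001 popcount=2 -> skip
r=66=1000010 popcount=2 -> skip
r=67=1000011 popcount=3 -> KEEP
r=68=1000100 popcount=2 -> skip
r=69=1000101 popcount=3 -> KEEP
r=70=1000110 popcount=3 -> KEEP
r=71=1000111 popcount=4 -> skip
r=72=1001000 popcount=2 -> skip
r=73=1001001 popcount=3 -> KEEP
r=74=1001010 popcount=3 -> KEEP
r=75=1001011 popcount=4 -> skip
r=76=1001100 popcount=3 -> KEEP
r=77=1001101 popcount=4 -> skip
r=78=1001110 popcount=4 -> skip
r=79=1001111 popcount=5 -> skip
r=80=1010000 popcount=2 -> skip
r=81=1010001 popcount=3 -> KEEP
r=82=1010010 popcount=3 -> KEEP
r=83=1010011 popcount=4 -> skip
r=84=1010100 popcount=3 -> KEEP
r=85=1010101 popcount=4 -> skip
r=86=1010110 popcount=4 -> skip
r=87=1010111 popcount=5 -> skip
r=88=1011000 popcount=3 -> KEEP
r=89=1011001 popcount=4 -> skip
r=90=1011010 popcount=4 -> skip
r=91=1011011 popcount=5 -> skip
r=92=1011100 popcount=4 -> skip
r=93=1011101 popcount=5 -> skip
r=94=1011110 popcount=5 -> skip
r=95=1011111 popcount=6 -> skip
r=96=1100000 popcount=2 -> skip
Kept rows: 50 52 56 67 69 70 73 74 76 81 82 84 88

Answer: 50 52 56 67 69 70 73 74 76 81 82 84 88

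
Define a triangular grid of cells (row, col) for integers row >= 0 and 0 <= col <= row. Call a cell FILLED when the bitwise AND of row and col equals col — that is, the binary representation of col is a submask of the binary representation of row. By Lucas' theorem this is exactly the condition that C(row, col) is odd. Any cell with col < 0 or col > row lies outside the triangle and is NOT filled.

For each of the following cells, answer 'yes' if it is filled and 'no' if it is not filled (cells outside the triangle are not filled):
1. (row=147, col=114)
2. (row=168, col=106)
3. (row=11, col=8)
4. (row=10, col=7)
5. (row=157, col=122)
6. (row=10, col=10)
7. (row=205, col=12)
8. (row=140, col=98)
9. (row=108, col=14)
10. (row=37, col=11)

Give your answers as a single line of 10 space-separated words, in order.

Answer: no no yes no no yes yes no no no

Derivation:
(147,114): row=0b10010011, col=0b1110010, row AND col = 0b10010 = 18; 18 != 114 -> empty
(168,106): row=0b10101000, col=0b1101010, row AND col = 0b101000 = 40; 40 != 106 -> empty
(11,8): row=0b1011, col=0b1000, row AND col = 0b1000 = 8; 8 == 8 -> filled
(10,7): row=0b1010, col=0b111, row AND col = 0b10 = 2; 2 != 7 -> empty
(157,122): row=0b10011101, col=0b1111010, row AND col = 0b11000 = 24; 24 != 122 -> empty
(10,10): row=0b1010, col=0b1010, row AND col = 0b1010 = 10; 10 == 10 -> filled
(205,12): row=0b11001101, col=0b1100, row AND col = 0b1100 = 12; 12 == 12 -> filled
(140,98): row=0b10001100, col=0b1100010, row AND col = 0b0 = 0; 0 != 98 -> empty
(108,14): row=0b1101100, col=0b1110, row AND col = 0b1100 = 12; 12 != 14 -> empty
(37,11): row=0b100101, col=0b1011, row AND col = 0b1 = 1; 1 != 11 -> empty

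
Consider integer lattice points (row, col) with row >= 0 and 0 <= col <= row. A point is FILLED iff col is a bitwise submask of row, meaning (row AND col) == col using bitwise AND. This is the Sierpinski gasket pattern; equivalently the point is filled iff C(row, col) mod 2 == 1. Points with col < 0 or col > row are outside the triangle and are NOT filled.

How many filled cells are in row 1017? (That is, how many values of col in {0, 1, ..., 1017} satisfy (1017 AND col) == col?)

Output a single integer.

1017 in binary = 1111111001
popcount(1017) = number of 1-bits in 1111111001 = 8
A col c satisfies (1017 AND c) == c iff every set bit of c is also set in 1017; each of the 8 set bits of 1017 can independently be on or off in c.
count = 2^8 = 256

Answer: 256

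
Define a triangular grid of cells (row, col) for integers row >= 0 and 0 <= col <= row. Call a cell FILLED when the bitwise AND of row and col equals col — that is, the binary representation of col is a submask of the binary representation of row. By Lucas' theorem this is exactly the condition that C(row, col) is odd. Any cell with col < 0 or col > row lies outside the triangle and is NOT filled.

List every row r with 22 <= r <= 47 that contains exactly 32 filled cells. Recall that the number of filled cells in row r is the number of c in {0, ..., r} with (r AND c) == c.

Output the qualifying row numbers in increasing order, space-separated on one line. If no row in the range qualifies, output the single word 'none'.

Row r has 2^popcount(r) filled cells, so we need popcount(r) = log2(32) = 5.
Scan r = 22..47 and keep those with exactly 5 one-bits:
r=22=10110 popcount=3 -> skip
r=23=10111 popcount=4 -> skip
r=24=11000 popcount=2 -> skip
r=25=11001 popcount=3 -> skip
r=26=11010 popcount=3 -> skip
r=27=11011 popcount=4 -> skip
r=28=11100 popcount=3 -> skip
r=29=11101 popcount=4 -> skip
r=30=11110 popcount=4 -> skip
r=31=11111 popcount=5 -> KEEP
r=32=100000 popcount=1 -> skip
r=33=100001 popcount=2 -> skip
r=34=100010 popcount=2 -> skip
r=35=100011 popcount=3 -> skip
r=36=100100 popcount=2 -> skip
r=37=100101 popcount=3 -> skip
r=38=100110 popcount=3 -> skip
r=39=100111 popcount=4 -> skip
r=40=101000 popcount=2 -> skip
r=41=101001 popcount=3 -> skip
r=42=101010 popcount=3 -> skip
r=43=101011 popcount=4 -> skip
r=44=101100 popcount=3 -> skip
r=45=101101 popcount=4 -> skip
r=46=101110 popcount=4 -> skip
r=47=101111 popcount=5 -> KEEP
Kept rows: 31 47

Answer: 31 47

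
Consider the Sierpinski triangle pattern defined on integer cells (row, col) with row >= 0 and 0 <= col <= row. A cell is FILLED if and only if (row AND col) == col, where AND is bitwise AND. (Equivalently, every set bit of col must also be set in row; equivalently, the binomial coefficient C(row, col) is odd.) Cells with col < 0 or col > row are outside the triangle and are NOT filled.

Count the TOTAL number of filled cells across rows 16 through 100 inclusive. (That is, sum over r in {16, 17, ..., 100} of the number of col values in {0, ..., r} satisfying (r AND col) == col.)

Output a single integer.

Answer: 1178

Derivation:
r16=10000 pc1: +2 =2
r17=10001 pc2: +4 =6
r18=10010 pc2: +4 =10
r19=10011 pc3: +8 =18
r20=10100 pc2: +4 =22
r21=10101 pc3: +8 =30
r22=10110 pc3: +8 =38
r23=10111 pc4: +16 =54
r24=11000 pc2: +4 =58
r25=11001 pc3: +8 =66
r26=11010 pc3: +8 =74
r27=11011 pc4: +16 =90
r28=11100 pc3: +8 =98
r29=11101 pc4: +16 =114
r30=11110 pc4: +16 =130
r31=11111 pc5: +32 =162
r32=100000 pc1: +2 =164
r33=100001 pc2: +4 =168
r34=100010 pc2: +4 =172
r35=100011 pc3: +8 =180
r36=100100 pc2: +4 =184
r37=100101 pc3: +8 =192
r38=100110 pc3: +8 =200
r39=100111 pc4: +16 =216
r40=101000 pc2: +4 =220
r41=101001 pc3: +8 =228
r42=101010 pc3: +8 =236
r43=101011 pc4: +16 =252
r44=101100 pc3: +8 =260
r45=101101 pc4: +16 =276
r46=101110 pc4: +16 =292
r47=101111 pc5: +32 =324
r48=110000 pc2: +4 =328
r49=110001 pc3: +8 =336
r50=110010 pc3: +8 =344
r51=110011 pc4: +16 =360
r52=110100 pc3: +8 =368
r53=110101 pc4: +16 =384
r54=110110 pc4: +16 =400
r55=110111 pc5: +32 =432
r56=111000 pc3: +8 =440
r57=111001 pc4: +16 =456
r58=111010 pc4: +16 =472
r59=111011 pc5: +32 =504
r60=111100 pc4: +16 =520
r61=111101 pc5: +32 =552
r62=111110 pc5: +32 =584
r63=111111 pc6: +64 =648
r64=1000000 pc1: +2 =650
r65=1000001 pc2: +4 =654
r66=1000010 pc2: +4 =658
r67=1000011 pc3: +8 =666
r68=1000100 pc2: +4 =670
r69=1000101 pc3: +8 =678
r70=1000110 pc3: +8 =686
r71=1000111 pc4: +16 =702
r72=1001000 pc2: +4 =706
r73=1001001 pc3: +8 =714
r74=1001010 pc3: +8 =722
r75=1001011 pc4: +16 =738
r76=1001100 pc3: +8 =746
r77=1001101 pc4: +16 =762
r78=1001110 pc4: +16 =778
r79=1001111 pc5: +32 =810
r80=1010000 pc2: +4 =814
r81=1010001 pc3: +8 =822
r82=1010010 pc3: +8 =830
r83=1010011 pc4: +16 =846
r84=1010100 pc3: +8 =854
r85=1010101 pc4: +16 =870
r86=1010110 pc4: +16 =886
r87=1010111 pc5: +32 =918
r88=1011000 pc3: +8 =926
r89=1011001 pc4: +16 =942
r90=1011010 pc4: +16 =958
r91=1011011 pc5: +32 =990
r92=1011100 pc4: +16 =1006
r93=1011101 pc5: +32 =1038
r94=1011110 pc5: +32 =1070
r95=1011111 pc6: +64 =1134
r96=1100000 pc2: +4 =1138
r97=1100001 pc3: +8 =1146
r98=1100010 pc3: +8 =1154
r99=1100011 pc4: +16 =1170
r100=1100100 pc3: +8 =1178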